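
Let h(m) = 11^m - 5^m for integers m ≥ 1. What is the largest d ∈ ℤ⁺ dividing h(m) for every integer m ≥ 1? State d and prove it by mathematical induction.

Computing the first values: h(1) = 6 and h(2) = 96; gcd(6, 96) = 6, so d ≤ 6.
We prove 6 | 11^m - 5^m for all m ≥ 1 by induction on m.
Base step (m = 1): h(1) = 6 = 6·(1), so 6 | h(1).
Suppose the result is true for m = j, i.e. 6 | h(j). Then
11^{j+1} − 5^{j+1} = 11·11^j − 5·5^j = 11·(11^j − 5^j) + (6)·5^j. The first term is divisible by 6 by the inductive hypothesis, and the second term (6)·5^j is divisible by 6 since 6 | 6. Hence 6 | h(j+1).
Hence, by induction on m, the claim holds for every m ≥ 1.
Therefore the largest such d is 6.

d = 6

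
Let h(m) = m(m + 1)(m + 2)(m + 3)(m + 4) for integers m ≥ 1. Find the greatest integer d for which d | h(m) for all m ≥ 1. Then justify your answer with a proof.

d = 120

Computing the first values: h(1) = 120 and h(2) = 720; gcd(120, 720) = 120, so d ≤ 120.
We prove 120 | m(m + 1)(m + 2)(m + 3)(m + 4) for all m ≥ 1 by induction on m.
When m = 1: h(1) = 120 = 120·(1), so 120 | h(1).
Suppose the result is true for m = r, i.e. 120 | h(r). Then
h(r+1) − h(r) = (r+1)·(r+2)·(r+3)·(r+4)·(r+5) − r·(r+1)·(r+2)·(r+3)·(r+4) = (r+1)·(r+2)·(r+3)·(r+4)·[(r+5) − r] = 5·(r+1)·(r+2)·(r+3)·(r+4). The product of 4 consecutive integers is divisible by (4)! = 24, so h(r+1) − h(r) is divisible by 5·24 = 120. By the inductive hypothesis 120 | h(r), hence 120 | h(r+1).
By the principle of mathematical induction, the result holds for all m ≥ 1.
Therefore the largest such d is 120.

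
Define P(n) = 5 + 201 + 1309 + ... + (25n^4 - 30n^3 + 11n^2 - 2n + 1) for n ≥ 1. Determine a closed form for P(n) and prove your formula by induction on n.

We claim P(n) = n(5n^4 + 5n^3 - 3n^2 - 3n + 1) for all n ≥ 1.
For the base case n = 1: P(1) = 5, and the closed form gives 5. They agree.
Suppose the result is true for n = i, so P(i) = i(5i^4 + 5i^3 - 3i^2 - 3i + 1).
Then P(i+1) = P(i) + (25i^4 + 70i^3 + 71i^2 + 30i + 5) = (i(5i^4 + 5i^3 - 3i^2 - 3i + 1)) + (25i^4 + 70i^3 + 71i^2 + 30i + 5).
Simplifying, P(i+1) = (i + 1)(5i^4 + 25i^3 + 42i^2 + 26i + 5) = (i+1)(5(i+1)^4 + 5(i+1)^3 - 3(i+1)^2 - 3(i+1) + 1),
which is the closed form with n = i+1.
By the principle of mathematical induction, the result holds for all n ≥ 1.

P(n) = n(5n^4 + 5n^3 - 3n^2 - 3n + 1)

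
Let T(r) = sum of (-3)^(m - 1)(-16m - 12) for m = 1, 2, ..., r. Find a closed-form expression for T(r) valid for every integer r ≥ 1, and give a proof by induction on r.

T(r) = 4(-3)^r(r + 1) - 4

We claim T(r) = 4(-3)^r(r + 1) - 4 for all r ≥ 1.
When r = 1: T(1) = -28, and the closed form gives -28. They agree.
Inductive step: suppose the statement holds for some m ≥ 1, so T(m) = 4(-3)^m(m + 1) - 4.
Then T(m+1) = T(m) + ((-3)^m(-16m - 28)) = (4(-3)^m(m + 1) - 4) + ((-3)^m(-16m - 28)).
Simplifying, T(m+1) = -12(-3)^m·m - 24(-3)^m - 4 = 4(-3)^(m+1)((m+1) + 1) - 4,
which is the closed form with r = m+1.
This completes the induction.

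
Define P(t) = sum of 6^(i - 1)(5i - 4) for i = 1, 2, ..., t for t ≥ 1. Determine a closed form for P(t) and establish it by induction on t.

P(t) = 6^t(t - 1) + 1

We claim P(t) = 6^t(t - 1) + 1 for all t ≥ 1.
For the base case t = 1: P(1) = 1, and the closed form gives 1. They agree.
Inductive step: assume the claim holds for t = i, so P(i) = 6^i(i - 1) + 1.
Then P(i+1) = P(i) + (6^i(5i + 1)) = (6^i(i - 1) + 1) + (6^i(5i + 1)).
Simplifying, P(i+1) = 6^(i + 1)i + 1 = 6^(i+1)((i+1) - 1) + 1,
which is the closed form with t = i+1.
This completes the induction.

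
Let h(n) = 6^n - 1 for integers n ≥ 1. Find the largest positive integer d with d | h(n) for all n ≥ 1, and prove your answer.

d = 5

Computing the first values: h(1) = 5 and h(2) = 35; gcd(5, 35) = 5, so d ≤ 5.
We prove 5 | 6^n - 1 for all n ≥ 1 by induction on n.
Base step (n = 1): h(1) = 5 = 5·(1), so 5 | h(1).
Suppose the result is true for n = m, i.e. 5 | h(m). Then
6^{m+1} − 1^{m+1} = 6·6^m − 1·1^m = 6·(6^m − 1^m) + (5)·1^m. The first term is divisible by 5 by the inductive hypothesis, and the second term (5)·1^m is divisible by 5 since 5 | 5. Hence 5 | h(m+1).
By induction, the statement is established for all n ≥ 1.
Therefore the largest such d is 5.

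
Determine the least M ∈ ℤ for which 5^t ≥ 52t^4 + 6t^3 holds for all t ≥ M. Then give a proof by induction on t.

At t = 7: 78125 < 126910, so the inequality fails and M ≥ 8. We prove 5^t ≥ 52t^4 + 6t^3 for all t ≥ 8.
For the base case t = 8: 5^t = 390625 and 52t^4 + 6t^3 = 216064, so 390625 ≥ 216064.
For the inductive step, assume it holds for an arbitrary k ≥ 8, so 5^k ≥ 52k^4 + 6k^3.
Then 5^(k + 1) = 5·(5^k) ≥ 5·(52k^4 + 6k^3).
Also, for k ≥ 8 we have 5·(52k^4 + 6k^3) ≥ 52(k+1)^4 + 6(k+1)^3, since 5·(52k^4 + 6k^3) − (52(k+1)^4 + 6(k+1)^3) = 208k^4 - 184k^3 - 330k^2 - 226k - 58, which is nonnegative for all k ≥ 8.
Combining, 5^(k + 1) ≥ 52(k+1)^4 + 6(k+1)^3.
By the principle of mathematical induction, the result holds for all t ≥ 8.
Hence the smallest such M is 8.

M = 8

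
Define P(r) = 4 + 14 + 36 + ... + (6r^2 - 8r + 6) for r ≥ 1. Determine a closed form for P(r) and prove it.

P(r) = r(2r^2 - r + 3)

We claim P(r) = r(2r^2 - r + 3) for all r ≥ 1.
When r = 1: P(1) = 4, and the closed form gives 4. They agree.
Inductive step: suppose the statement holds for some i ≥ 1, so P(i) = i(2i^2 - i + 3).
Then P(i+1) = P(i) + (6i^2 + 4i + 4) = (i(2i^2 - i + 3)) + (6i^2 + 4i + 4).
Simplifying, P(i+1) = (i + 1)(2i^2 + 3i + 4) = (i+1)(2(i+1)^2 - (i+1) + 3),
which is the closed form with r = i+1.
This completes the induction.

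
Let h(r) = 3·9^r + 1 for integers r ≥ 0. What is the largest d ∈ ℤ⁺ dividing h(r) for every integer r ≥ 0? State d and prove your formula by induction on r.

Computing the first values: h(0) = 4 and h(1) = 28; gcd(4, 28) = 4, so d ≤ 4.
We prove 4 | 3·9^r + 1 for all r ≥ 0 by induction on r.
When r = 0: h(0) = 4 = 4·(1), so 4 | h(0).
Inductive step: assume the claim holds for r = i, i.e. 4 | h(i). Then
h(i+1) = 3·9^(i+1) + 1 = 9·(3·9^i + 1) - 8 = 9·h(i) - 8. The first term is divisible by 4 by the inductive hypothesis, and -8 is divisible by 4. Hence 4 | h(i+1).
By the principle of mathematical induction, the result holds for all r ≥ 0.
Therefore the largest such d is 4.

d = 4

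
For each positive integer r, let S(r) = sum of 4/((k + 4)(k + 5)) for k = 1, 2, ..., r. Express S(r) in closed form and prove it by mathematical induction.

S(r) = 4r/(5(r + 5))

We claim S(r) = 4r/(5(r + 5)) for all r ≥ 1.
Base case (r = 1): S(1) = 2/15, and the closed form gives 2/15. They agree.
Inductive step: suppose the statement holds for some k ≥ 1, so S(k) = 4k/(5(k + 5)).
Then S(k+1) = S(k) + (4/((k + 5)(k + 6))) = (4k/(5(k + 5))) + (4/((k + 5)(k + 6))).
Simplifying, S(k+1) = 4(k + 1)/(5(k + 6)) = 4(k+1)/(5((k+1) + 5)),
which is the closed form with r = k+1.
By the principle of mathematical induction, the result holds for all r ≥ 1.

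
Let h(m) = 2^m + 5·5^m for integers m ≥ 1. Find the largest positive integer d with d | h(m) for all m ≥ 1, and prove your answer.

Computing the first values: h(1) = 27 and h(2) = 129; gcd(27, 129) = 3, so d ≤ 3.
We prove 3 | 2^m + 5·5^m for all m ≥ 1 by induction on m.
For the base case m = 1: h(1) = 27 = 3·(9), so 3 | h(1).
Inductive step: suppose the statement holds for some r ≥ 1, i.e. 3 | h(r). Then
h(r+1) − 5·h(r) = (2^(r+1) + 5·5^(r+1)) − 5·(2^r + 5·5^r) = (1)·2^r·(2 − 5) = (-3)·2^r. Since 3 | h(r) by the inductive hypothesis, 3 | 5·h(r); and 3 | -3 since -3 = 3·-1. Therefore 3 | h(r+1).
Hence, by induction on m, the claim holds for every m ≥ 1.
Therefore the largest such d is 3.

d = 3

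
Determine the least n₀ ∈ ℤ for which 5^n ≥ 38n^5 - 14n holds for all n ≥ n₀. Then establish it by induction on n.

At n = 9: 1953125 < 2243736, so the inequality fails and n₀ ≥ 10. We prove 5^n ≥ 38n^5 - 14n for all n ≥ 10.
Base step (n = 10): 5^n = 9765625 and 38n^5 - 14n = 3799860, so 9765625 ≥ 3799860.
For the inductive step, assume it holds for an arbitrary r ≥ 10, so 5^r ≥ 38r^5 - 14r.
Then 5^(r + 1) = 5·(5^r) ≥ 5·(38r^5 - 14r).
Also, for r ≥ 10 we have 5·(38r^5 - 14r) ≥ 38(r+1)^5 - 14(r+1), since 5·(38r^5 - 14r) − (38(r+1)^5 - 14(r+1)) = 152r^5 - 190r^4 - 380r^3 - 380r^2 - 246r - 24, which is nonnegative for all r ≥ 10.
Combining, 5^(r + 1) ≥ 38(r+1)^5 - 14(r+1).
Hence, by induction on n, the claim holds for every n ≥ 10.
Hence the smallest such n₀ is 10.

n₀ = 10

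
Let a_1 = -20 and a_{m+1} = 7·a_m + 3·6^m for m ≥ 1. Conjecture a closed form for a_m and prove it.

a_m = -3·6^m - 2·7^(m - 1)

Computing the first terms: a_1 = -20, a_2 = -122, a_3 = -746. This suggests a_m = -3·6^m - 2·7^(m - 1).
For the base case m = 1: the formula gives -20 = -20 = a_1.
Inductive step: suppose the statement holds for some k ≥ 1, so a_k = -3·6^k - 2·7^(k - 1).
Then a_{k+1} = 7·a_k + 3·6^k = 7·(-3·6^k - 2·7^(k - 1)) + 3·6^k = -3·6^(k + 1) - 2·7^k = -3·6^(k+1) - 2·7^((k+1) - 1),
which is the claimed formula at m = k+1.
By induction, the statement is established for all m ≥ 1.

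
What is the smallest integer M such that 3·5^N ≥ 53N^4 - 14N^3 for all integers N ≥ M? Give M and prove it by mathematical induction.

At N = 6: 46875 < 65664, so the inequality fails and M ≥ 7. We prove 3·5^N ≥ 53N^4 - 14N^3 for all N ≥ 7.
For the base case N = 7: 3·5^N = 234375 and 53N^4 - 14N^3 = 122451, so 234375 ≥ 122451.
Inductive step: suppose the statement holds for some k ≥ 7, so 3·5^k ≥ 53k^4 - 14k^3.
Then 3·5^(k + 1) = 5·(3·5^k) ≥ 5·(53k^4 - 14k^3).
Also, for k ≥ 7 we have 5·(53k^4 - 14k^3) ≥ 53(k+1)^4 - 14(k+1)^3, since 5·(53k^4 - 14k^3) − (53(k+1)^4 - 14(k+1)^3) = 212k^4 - 268k^3 - 276k^2 - 170k - 39, which is nonnegative for all k ≥ 7.
Combining, 3·5^(k + 1) ≥ 53(k+1)^4 - 14(k+1)^3.
By induction, the statement is established for all N ≥ 7.
Hence the smallest such M is 7.

M = 7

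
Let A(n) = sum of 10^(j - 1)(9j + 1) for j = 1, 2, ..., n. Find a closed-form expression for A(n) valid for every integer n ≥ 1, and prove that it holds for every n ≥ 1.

A(n) = 10^n·n

We claim A(n) = 10^n·n for all n ≥ 1.
Base step (n = 1): A(1) = 10, and the closed form gives 10. They agree.
For the inductive step, assume it holds for an arbitrary j ≥ 1, so A(j) = 10^j·j.
Then A(j+1) = A(j) + (10^j(9j + 10)) = (10^j·j) + (10^j(9j + 10)).
Simplifying, A(j+1) = 10^(j + 1)(j + 1) = 10^(j+1)·(j+1),
which is the closed form with n = j+1.
By the principle of mathematical induction, the result holds for all n ≥ 1.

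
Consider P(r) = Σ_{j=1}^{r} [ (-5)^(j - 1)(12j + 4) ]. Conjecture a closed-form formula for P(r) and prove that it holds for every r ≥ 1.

We claim P(r) = -(-5)^r(2r + 1) + 1 for all r ≥ 1.
Base case (r = 1): P(1) = 16, and the closed form gives 16. They agree.
Inductive step: suppose the statement holds for some j ≥ 1, so P(j) = -(-5)^j(2j + 1) + 1.
Then P(j+1) = P(j) + ((-5)^j(12j + 16)) = (-(-5)^j(2j + 1) + 1) + ((-5)^j(12j + 16)).
Simplifying, P(j+1) = 10(-5)^j·j + 15(-5)^j + 1 = -(-5)^(j+1)(2(j+1) + 1) + 1,
which is the closed form with r = j+1.
This completes the induction.

P(r) = -(-5)^r(2r + 1) + 1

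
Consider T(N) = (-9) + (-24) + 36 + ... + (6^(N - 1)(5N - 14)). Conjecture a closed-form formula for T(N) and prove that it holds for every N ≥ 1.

We claim T(N) = 6^N(N - 3) + 3 for all N ≥ 1.
Base case (N = 1): T(1) = -9, and the closed form gives -9. They agree.
For the inductive step, assume it holds for an arbitrary r ≥ 1, so T(r) = 6^r(r - 3) + 3.
Then T(r+1) = T(r) + (6^r(5r - 9)) = (6^r(r - 3) + 3) + (6^r(5r - 9)).
Simplifying, T(r+1) = 6·6^r·r - 12·6^r + 3 = 6^(r+1)((r+1) - 3) + 3,
which is the closed form with N = r+1.
By induction, the statement is established for all N ≥ 1.

T(N) = 6^N(N - 3) + 3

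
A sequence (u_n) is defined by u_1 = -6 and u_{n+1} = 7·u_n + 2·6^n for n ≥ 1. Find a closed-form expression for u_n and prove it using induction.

u_n = -2·6^n + 6·7^(n - 1)

Computing the first terms: u_1 = -6, u_2 = -30, u_3 = -138. This suggests u_n = -2·6^n + 6·7^(n - 1).
For the base case n = 1: the formula gives -6 = -6 = u_1.
Suppose the result is true for n = j, so u_j = -2·6^j + 6·7^(j - 1).
Then u_{j+1} = 7·u_j + 2·6^j = 7·(-2·6^j + 6·7^(j - 1)) + 2·6^j = -2·6^(j + 1) + 6·7^j = -2·6^(j+1) + 6·7^((j+1) - 1),
which is the claimed formula at n = j+1.
By the principle of mathematical induction, the result holds for all n ≥ 1.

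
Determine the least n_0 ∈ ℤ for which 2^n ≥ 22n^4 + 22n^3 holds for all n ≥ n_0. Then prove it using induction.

n_0 = 23

At n = 22: 4194304 < 5387888, so the inequality fails and n_0 ≥ 23. We prove 2^n ≥ 22n^4 + 22n^3 for all n ≥ 23.
When n = 23: 2^n = 8388608 and 22n^4 + 22n^3 = 6424176, so 8388608 ≥ 6424176.
Suppose the result is true for n = m, so 2^m ≥ 22m^4 + 22m^3.
Then 2^(m + 1) = 2·(2^m) ≥ 2·(22m^4 + 22m^3).
Also, for m ≥ 23 we have 2·(22m^4 + 22m^3) ≥ 22(m+1)^4 + 22(m+1)^3, since 2·(22m^4 + 22m^3) − (22(m+1)^4 + 22(m+1)^3) = 22m^4 - 66m^3 - 198m^2 - 154m - 44, which is nonnegative for all m ≥ 23.
Combining, 2^(m + 1) ≥ 22(m+1)^4 + 22(m+1)^3.
By induction, the statement is established for all n ≥ 23.
Hence the smallest such n_0 is 23.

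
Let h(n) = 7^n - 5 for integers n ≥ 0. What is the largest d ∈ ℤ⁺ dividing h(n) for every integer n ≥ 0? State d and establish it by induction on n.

Computing the first values: h(0) = -4 and h(1) = 2; gcd(-4, 2) = 2, so d ≤ 2.
We prove 2 | 7^n - 5 for all n ≥ 0 by induction on n.
Base step (n = 0): h(0) = -4 = 2·(-2), so 2 | h(0).
For the inductive step, assume it holds for an arbitrary k ≥ 0, i.e. 2 | h(k). Then
h(k+1) = 7^(k+1) - 5 = 7·(7^k - 5) + 30 = 7·h(k) + 30. The first term is divisible by 2 by the inductive hypothesis, and 30 is divisible by 2. Hence 2 | h(k+1).
By induction, the statement is established for all n ≥ 0.
Therefore the largest such d is 2.

d = 2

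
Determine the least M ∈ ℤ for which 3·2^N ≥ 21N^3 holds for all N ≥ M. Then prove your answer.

At N = 14: 49152 < 57624, so the inequality fails and M ≥ 15. We prove 3·2^N ≥ 21N^3 for all N ≥ 15.
When N = 15: 3·2^N = 98304 and 21N^3 = 70875, so 98304 ≥ 70875.
For the inductive step, assume it holds for an arbitrary j ≥ 15, so 3·2^j ≥ 21j^3.
Then 3·2^(j + 1) = 2·(3·2^j) ≥ 2·(21j^3).
Also, for j ≥ 15 we have 2·(21j^3) ≥ 21(j+1)^3, since 2 ≥ (1 + 1/j)^3 for all j ≥ 15.
Combining, 3·2^(j + 1) ≥ 21(j+1)^3.
Hence, by induction on N, the claim holds for every N ≥ 15.
Hence the smallest such M is 15.

M = 15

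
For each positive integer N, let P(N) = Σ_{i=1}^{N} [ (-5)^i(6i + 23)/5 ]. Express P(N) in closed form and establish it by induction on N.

P(N) = (-5)^N(N + 4) - 4

We claim P(N) = (-5)^N(N + 4) - 4 for all N ≥ 1.
For the base case N = 1: P(1) = -29, and the closed form gives -29. They agree.
Inductive step: suppose the statement holds for some i ≥ 1, so P(i) = (-5)^i(i + 4) - 4.
Then P(i+1) = P(i) + ((-5)^i(-6i - 29)) = ((-5)^i(i + 4) - 4) + ((-5)^i(-6i - 29)).
Simplifying, P(i+1) = -5(-5)^i·i - 25(-5)^i - 4 = (-5)^(i+1)((i+1) + 4) - 4,
which is the closed form with N = i+1.
This completes the induction.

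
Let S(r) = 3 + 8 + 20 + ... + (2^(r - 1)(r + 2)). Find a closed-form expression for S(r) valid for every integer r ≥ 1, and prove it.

We claim S(r) = 2^r(r + 1) - 1 for all r ≥ 1.
When r = 1: S(1) = 3, and the closed form gives 3. They agree.
Inductive step: assume the claim holds for r = m, so S(m) = 2^m(m + 1) - 1.
Then S(m+1) = S(m) + (2^m(m + 3)) = (2^m(m + 1) - 1) + (2^m(m + 3)).
Simplifying, S(m+1) = 2^(m + 1)m + 2^(m + 2) - 1 = 2^(m+1)((m+1) + 1) - 1,
which is the closed form with r = m+1.
By the principle of mathematical induction, the result holds for all r ≥ 1.

S(r) = 2^r(r + 1) - 1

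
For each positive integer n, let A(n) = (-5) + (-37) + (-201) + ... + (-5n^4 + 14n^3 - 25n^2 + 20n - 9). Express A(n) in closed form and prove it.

A(n) = -n(n^4 - n^3 + 3n^2 - n + 3)

We claim A(n) = -n(n^4 - n^3 + 3n^2 - n + 3) for all n ≥ 1.
For the base case n = 1: A(1) = -5, and the closed form gives -5. They agree.
Suppose the result is true for n = r, so A(r) = r(-r^4 + r^3 - 3r^2 + r - 3).
Then A(r+1) = A(r) + (-5r^4 - 6r^3 - 13r^2 - 8r - 5) = (r(-r^4 + r^3 - 3r^2 + r - 3)) + (-5r^4 - 6r^3 - 13r^2 - 8r - 5).
Simplifying, A(r+1) = -(r + 1)(r^4 + 3r^3 + 6r^2 + 6r + 5) = -(r+1)((r+1)^4 - (r+1)^3 + 3(r+1)^2 - (r+1) + 3),
which is the closed form with n = r+1.
By the principle of mathematical induction, the result holds for all n ≥ 1.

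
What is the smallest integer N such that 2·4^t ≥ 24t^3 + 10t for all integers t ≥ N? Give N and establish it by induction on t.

At t = 5: 2048 < 3050, so the inequality fails and N ≥ 6. We prove 2·4^t ≥ 24t^3 + 10t for all t ≥ 6.
When t = 6: 2·4^t = 8192 and 24t^3 + 10t = 5244, so 8192 ≥ 5244.
For the inductive step, assume it holds for an arbitrary j ≥ 6, so 2·4^j ≥ 24j^3 + 10j.
Then 2·4^(j + 1) = 4·(2·4^j) ≥ 4·(24j^3 + 10j).
Also, for j ≥ 6 we have 4·(24j^3 + 10j) ≥ 24(j+1)^3 + 10(j+1), since 4·(24j^3 + 10j) − (24(j+1)^3 + 10(j+1)) = 72j^3 - 72j^2 - 42j - 34, which is nonnegative for all j ≥ 6.
Combining, 2·4^(j + 1) ≥ 24(j+1)^3 + 10(j+1).
Hence, by induction on t, the claim holds for every t ≥ 6.
Hence the smallest such N is 6.

N = 6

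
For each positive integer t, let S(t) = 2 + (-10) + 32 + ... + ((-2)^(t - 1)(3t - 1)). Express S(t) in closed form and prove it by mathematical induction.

We claim S(t) = -(-2)^t·t for all t ≥ 1.
Base case (t = 1): S(1) = 2, and the closed form gives 2. They agree.
Suppose the result is true for t = r, so S(r) = -(-2)^r·r.
Then S(r+1) = S(r) + ((-2)^r(3r + 2)) = (-(-2)^r·r) + ((-2)^r(3r + 2)).
Simplifying, S(r+1) = 2(-2)^r(r + 1) = -(-2)^(r+1)·(r+1),
which is the closed form with t = r+1.
By the principle of mathematical induction, the result holds for all t ≥ 1.

S(t) = -(-2)^t·t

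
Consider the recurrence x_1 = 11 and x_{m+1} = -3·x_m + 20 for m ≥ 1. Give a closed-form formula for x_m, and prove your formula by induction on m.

Computing the first terms: x_1 = 11, x_2 = -13, x_3 = 59. This suggests x_m = -2(-3)^m + 5.
For the base case m = 1: the formula gives 11 = 11 = x_1.
For the inductive step, assume it holds for an arbitrary p ≥ 1, so x_p = -2(-3)^p + 5.
Then x_{p+1} = -3·x_p + 20 = -3·(-2(-3)^p + 5) + 20 = -2(-3)^(p + 1) + 5,
which is the claimed formula at m = p+1.
By the principle of mathematical induction, the result holds for all m ≥ 1.

x_m = -2(-3)^m + 5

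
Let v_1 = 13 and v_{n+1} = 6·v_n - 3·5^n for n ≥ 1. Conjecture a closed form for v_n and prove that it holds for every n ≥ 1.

Computing the first terms: v_1 = 13, v_2 = 63, v_3 = 303. This suggests v_n = 3·5^n - 2·6^(n - 1).
Base step (n = 1): the formula gives 13 = 13 = v_1.
Inductive step: suppose the statement holds for some k ≥ 1, so v_k = 3·5^k - 2·6^(k - 1).
Then v_{k+1} = 6·v_k - 3·5^k = 6·(3·5^k - 2·6^(k - 1)) - 3·5^k = 3·5^(k + 1) - 2·6^k = 3·5^(k+1) - 2·6^((k+1) - 1),
which is the claimed formula at n = k+1.
By the principle of mathematical induction, the result holds for all n ≥ 1.

v_n = 3·5^n - 2·6^(n - 1)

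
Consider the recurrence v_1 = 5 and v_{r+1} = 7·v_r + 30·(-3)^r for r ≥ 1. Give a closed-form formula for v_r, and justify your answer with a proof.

Computing the first terms: v_1 = 5, v_2 = -55, v_3 = -115. This suggests v_r = (-3)^(r + 1) - 4·7^(r - 1).
When r = 1: the formula gives 5 = 5 = v_1.
Inductive step: suppose the statement holds for some i ≥ 1, so v_i = (-3)^(i + 1) - 4·7^(i - 1).
Then v_{i+1} = 7·v_i + 30·(-3)^i = 7·((-3)^(i + 1) - 4·7^(i - 1)) + 30·(-3)^i = (-3)^(i + 2) - 4·7^i = (-3)^((i+1) + 1) - 4·7^((i+1) - 1),
which is the claimed formula at r = i+1.
By induction, the statement is established for all r ≥ 1.

v_r = (-3)^(r + 1) - 4·7^(r - 1)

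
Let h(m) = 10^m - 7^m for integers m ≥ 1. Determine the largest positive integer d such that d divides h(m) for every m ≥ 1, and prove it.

Computing the first values: h(1) = 3 and h(2) = 51; gcd(3, 51) = 3, so d ≤ 3.
We prove 3 | 10^m - 7^m for all m ≥ 1 by induction on m.
Base case (m = 1): h(1) = 3 = 3·(1), so 3 | h(1).
Suppose the result is true for m = i, i.e. 3 | h(i). Then
10^{i+1} − 7^{i+1} = 10·10^i − 7·7^i = 10·(10^i − 7^i) + (3)·7^i. The first term is divisible by 3 by the inductive hypothesis, and the second term (3)·7^i is divisible by 3 since 3 | 3. Hence 3 | h(i+1).
Hence, by induction on m, the claim holds for every m ≥ 1.
Therefore the largest such d is 3.

d = 3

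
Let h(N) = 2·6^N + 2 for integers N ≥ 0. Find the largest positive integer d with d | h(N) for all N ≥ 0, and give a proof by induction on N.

d = 2

Computing the first values: h(0) = 4 and h(1) = 14; gcd(4, 14) = 2, so d ≤ 2.
We prove 2 | 2·6^N + 2 for all N ≥ 0 by induction on N.
For the base case N = 0: h(0) = 4 = 2·(2), so 2 | h(0).
Inductive step: suppose the statement holds for some k ≥ 0, i.e. 2 | h(k). Then
h(k+1) = 2·6^(k+1) + 2 = 6·(2·6^k + 2) - 10 = 6·h(k) - 10. The first term is divisible by 2 by the inductive hypothesis, and -10 is divisible by 2. Hence 2 | h(k+1).
By induction, the statement is established for all N ≥ 0.
Therefore the largest such d is 2.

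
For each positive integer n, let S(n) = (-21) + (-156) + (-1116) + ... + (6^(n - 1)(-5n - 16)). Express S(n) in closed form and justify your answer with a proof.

S(n) = -6^n(n + 3) + 3

We claim S(n) = -6^n(n + 3) + 3 for all n ≥ 1.
Base case (n = 1): S(1) = -21, and the closed form gives -21. They agree.
Suppose the result is true for n = m, so S(m) = -6^m(m + 3) + 3.
Then S(m+1) = S(m) + (6^m(-5m - 21)) = (-6^m(m + 3) + 3) + (6^m(-5m - 21)).
Simplifying, S(m+1) = -6·6^m·m - 24·6^m + 3 = -6^(m+1)((m+1) + 3) + 3,
which is the closed form with n = m+1.
By induction, the statement is established for all n ≥ 1.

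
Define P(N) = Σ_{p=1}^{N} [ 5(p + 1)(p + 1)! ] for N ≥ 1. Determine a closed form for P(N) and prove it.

We claim P(N) = 5(N + 2)! - 10 for all N ≥ 1.
Base case (N = 1): P(1) = 20, and the closed form gives 20. They agree.
Inductive step: assume the claim holds for N = p, so P(p) = 5(p + 2)! - 10.
Then P(p+1) = P(p) + (5(p + 2)(p + 2)!) = (5(p + 2)! - 10) + (5(p + 2)(p + 2)!).
Simplifying, P(p+1) = 5((p+1) + 2)! - 10,
which is the closed form with N = p+1.
Hence, by induction on N, the claim holds for every N ≥ 1.

P(N) = 5(N + 2)! - 10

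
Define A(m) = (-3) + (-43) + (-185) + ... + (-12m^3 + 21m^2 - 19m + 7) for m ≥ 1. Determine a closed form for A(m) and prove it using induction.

We claim A(m) = -m(3m^3 - m^2 + 2m - 1) for all m ≥ 1.
For the base case m = 1: A(1) = -3, and the closed form gives -3. They agree.
Inductive step: suppose the statement holds for some j ≥ 1, so A(j) = j(-3j^3 + j^2 - 2j + 1).
Then A(j+1) = A(j) + (-12j^3 - 15j^2 - 13j - 3) = (j(-3j^3 + j^2 - 2j + 1)) + (-12j^3 - 15j^2 - 13j - 3).
Simplifying, A(j+1) = -(j + 1)(3j^3 + 8j^2 + 9j + 3) = -(j+1)(3(j+1)^3 - (j+1)^2 + 2(j+1) - 1),
which is the closed form with m = j+1.
This completes the induction.

A(m) = -m(3m^3 - m^2 + 2m - 1)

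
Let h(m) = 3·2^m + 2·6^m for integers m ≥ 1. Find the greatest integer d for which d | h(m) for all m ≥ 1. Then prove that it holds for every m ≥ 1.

d = 6

Computing the first values: h(1) = 18 and h(2) = 84; gcd(18, 84) = 6, so d ≤ 6.
We prove 6 | 3·2^m + 2·6^m for all m ≥ 1 by induction on m.
Base case (m = 1): h(1) = 18 = 6·(3), so 6 | h(1).
For the inductive step, assume it holds for an arbitrary i ≥ 1, i.e. 6 | h(i). Then
h(i+1) − 6·h(i) = (3·2^(i+1) + 2·6^(i+1)) − 6·(3·2^i + 2·6^i) = (3)·2^i·(2 − 6) = (-12)·2^i. Since 6 | h(i) by the inductive hypothesis, 6 | 6·h(i); and 6 | -12 since -12 = 6·-2. Therefore 6 | h(i+1).
Hence, by induction on m, the claim holds for every m ≥ 1.
Therefore the largest such d is 6.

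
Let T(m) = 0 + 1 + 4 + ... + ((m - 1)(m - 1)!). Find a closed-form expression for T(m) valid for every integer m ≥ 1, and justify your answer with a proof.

We claim T(m) = m! - 1 for all m ≥ 1.
Base case (m = 1): T(1) = 0, and the closed form gives 0. They agree.
For the inductive step, assume it holds for an arbitrary k ≥ 1, so T(k) = k! - 1.
Then T(k+1) = T(k) + (k·k!) = (k! - 1) + (k·k!).
Simplifying, T(k+1) = (k+1)! - 1,
which is the closed form with m = k+1.
By induction, the statement is established for all m ≥ 1.

T(m) = m! - 1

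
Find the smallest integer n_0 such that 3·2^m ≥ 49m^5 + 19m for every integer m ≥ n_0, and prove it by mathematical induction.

At m = 28: 805306368 < 843308564, so the inequality fails and n_0 ≥ 29. We prove 3·2^m ≥ 49m^5 + 19m for all m ≥ 29.
For the base case m = 29: 3·2^m = 1610612736 and 49m^5 + 19m = 1005046852, so 1610612736 ≥ 1005046852.
Suppose the result is true for m = i, so 3·2^i ≥ 49i^5 + 19i.
Then 3·2^(i + 1) = 2·(3·2^i) ≥ 2·(49i^5 + 19i).
Also, for i ≥ 29 we have 2·(49i^5 + 19i) ≥ 49(i+1)^5 + 19(i+1), since 2·(49i^5 + 19i) − (49(i+1)^5 + 19(i+1)) = 49i^5 - 245i^4 - 490i^3 - 490i^2 - 226i - 68, which is nonnegative for all i ≥ 29.
Combining, 3·2^(i + 1) ≥ 49(i+1)^5 + 19(i+1).
By the principle of mathematical induction, the result holds for all m ≥ 29.
Hence the smallest such n_0 is 29.

n_0 = 29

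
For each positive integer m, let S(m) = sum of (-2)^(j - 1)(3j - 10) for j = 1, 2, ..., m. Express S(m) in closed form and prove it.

S(m) = (-2)^m(-m + 3) - 3

We claim S(m) = (-2)^m(-m + 3) - 3 for all m ≥ 1.
Base case (m = 1): S(1) = -7, and the closed form gives -7. They agree.
Inductive step: assume the claim holds for m = j, so S(j) = (-2)^j(-j + 3) - 3.
Then S(j+1) = S(j) + ((-2)^j(3j - 7)) = ((-2)^j(-j + 3) - 3) + ((-2)^j(3j - 7)).
Simplifying, S(j+1) = 2(-2)^j·j - 4(-2)^j - 3 = (-2)^(j+1)(-(j+1) + 3) - 3,
which is the closed form with m = j+1.
Hence, by induction on m, the claim holds for every m ≥ 1.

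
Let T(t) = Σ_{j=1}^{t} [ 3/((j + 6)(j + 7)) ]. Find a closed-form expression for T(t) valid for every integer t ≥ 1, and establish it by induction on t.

T(t) = 3t/(7(t + 7))

We claim T(t) = 3t/(7(t + 7)) for all t ≥ 1.
For the base case t = 1: T(1) = 3/56, and the closed form gives 3/56. They agree.
For the inductive step, assume it holds for an arbitrary j ≥ 1, so T(j) = 3j/(7(j + 7)).
Then T(j+1) = T(j) + (3/((j + 7)(j + 8))) = (3j/(7(j + 7))) + (3/((j + 7)(j + 8))).
Simplifying, T(j+1) = 3(j + 1)/(7(j + 8)) = 3(j+1)/(7((j+1) + 7)),
which is the closed form with t = j+1.
By the principle of mathematical induction, the result holds for all t ≥ 1.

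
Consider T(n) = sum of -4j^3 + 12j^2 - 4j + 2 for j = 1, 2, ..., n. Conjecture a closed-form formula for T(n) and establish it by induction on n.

T(n) = -n(n^3 - 2n^2 - 3n - 2)

We claim T(n) = -n(n^3 - 2n^2 - 3n - 2) for all n ≥ 1.
For the base case n = 1: T(1) = 6, and the closed form gives 6. They agree.
For the inductive step, assume it holds for an arbitrary j ≥ 1, so T(j) = j(-j^3 + 2j^2 + 3j + 2).
Then T(j+1) = T(j) + (-4j^3 + 8j + 6) = (j(-j^3 + 2j^2 + 3j + 2)) + (-4j^3 + 8j + 6).
Simplifying, T(j+1) = -(j + 1)(j^3 + j^2 - 4j - 6) = -(j+1)((j+1)^3 - 2(j+1)^2 - 3(j+1) - 2),
which is the closed form with n = j+1.
By the principle of mathematical induction, the result holds for all n ≥ 1.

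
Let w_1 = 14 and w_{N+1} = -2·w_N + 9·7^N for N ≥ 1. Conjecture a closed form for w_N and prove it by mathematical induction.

Computing the first terms: w_1 = 14, w_2 = 35, w_3 = 371. This suggests w_N = 7(-2)^(N - 1) + 7^N.
For the base case N = 1: the formula gives 14 = 14 = w_1.
Inductive step: assume the claim holds for N = j, so w_j = 7(-2)^(j - 1) + 7^j.
Then w_{j+1} = -2·w_j + 9·7^j = -2·(7(-2)^(j - 1) + 7^j) + 9·7^j = 7(-2)^j + 7^(j + 1) = 7(-2)^((j+1) - 1) + 7^(j+1),
which is the claimed formula at N = j+1.
Hence, by induction on N, the claim holds for every N ≥ 1.

w_N = 7(-2)^(N - 1) + 7^N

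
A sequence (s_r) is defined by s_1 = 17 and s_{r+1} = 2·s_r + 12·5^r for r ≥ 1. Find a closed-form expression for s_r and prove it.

Computing the first terms: s_1 = 17, s_2 = 94, s_3 = 488. This suggests s_r = -3·2^(r - 1) + 4·5^r.
For the base case r = 1: the formula gives 17 = 17 = s_1.
Inductive step: assume the claim holds for r = j, so s_j = -3·2^(j - 1) + 4·5^j.
Then s_{j+1} = 2·s_j + 12·5^j = 2·(-3·2^(j - 1) + 4·5^j) + 12·5^j = -3·2^j + 4·5^(j + 1) = -3·2^((j+1) - 1) + 4·5^(j+1),
which is the claimed formula at r = j+1.
This completes the induction.

s_r = -3·2^(r - 1) + 4·5^r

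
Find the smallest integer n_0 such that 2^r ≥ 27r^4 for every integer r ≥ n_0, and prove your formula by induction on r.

At r = 22: 4194304 < 6324912, so the inequality fails and n_0 ≥ 23. We prove 2^r ≥ 27r^4 for all r ≥ 23.
When r = 23: 2^r = 8388608 and 27r^4 = 7555707, so 8388608 ≥ 7555707.
Inductive step: suppose the statement holds for some p ≥ 23, so 2^p ≥ 27p^4.
Then 2^(p + 1) = 2·(2^p) ≥ 2·(27p^4).
Also, for p ≥ 23 we have 2·(27p^4) ≥ 27(p+1)^4, since 2 ≥ (1 + 1/p)^4 for all p ≥ 23.
Combining, 2^(p + 1) ≥ 27(p+1)^4.
Hence, by induction on r, the claim holds for every r ≥ 23.
Hence the smallest such n_0 is 23.

n_0 = 23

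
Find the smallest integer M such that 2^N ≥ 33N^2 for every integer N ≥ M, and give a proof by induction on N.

At N = 12: 4096 < 4752, so the inequality fails and M ≥ 13. We prove 2^N ≥ 33N^2 for all N ≥ 13.
When N = 13: 2^N = 8192 and 33N^2 = 5577, so 8192 ≥ 5577.
For the inductive step, assume it holds for an arbitrary p ≥ 13, so 2^p ≥ 33p^2.
Then 2^(p + 1) = 2·(2^p) ≥ 2·(33p^2).
Also, for p ≥ 13 we have 2·(33p^2) ≥ 33(p+1)^2, since 2 ≥ (1 + 1/p)^2 for all p ≥ 13.
Combining, 2^(p + 1) ≥ 33(p+1)^2.
This completes the induction.
Hence the smallest such M is 13.

M = 13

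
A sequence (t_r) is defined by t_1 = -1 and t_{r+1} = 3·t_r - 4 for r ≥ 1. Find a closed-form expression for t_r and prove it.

t_r = -3^r + 2

Computing the first terms: t_1 = -1, t_2 = -7, t_3 = -25. This suggests t_r = -3^r + 2.
Base step (r = 1): the formula gives -1 = -1 = t_1.
For the inductive step, assume it holds for an arbitrary k ≥ 1, so t_k = -3^k + 2.
Then t_{k+1} = 3·t_k - 4 = 3·(-3^k + 2) - 4 = -3^(k + 1) + 2,
which is the claimed formula at r = k+1.
By the principle of mathematical induction, the result holds for all r ≥ 1.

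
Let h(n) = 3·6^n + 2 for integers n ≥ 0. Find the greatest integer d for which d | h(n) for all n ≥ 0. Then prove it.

d = 5

Computing the first values: h(0) = 5 and h(1) = 20; gcd(5, 20) = 5, so d ≤ 5.
We prove 5 | 3·6^n + 2 for all n ≥ 0 by induction on n.
Base case (n = 0): h(0) = 5 = 5·(1), so 5 | h(0).
Inductive step: suppose the statement holds for some m ≥ 0, i.e. 5 | h(m). Then
h(m+1) = 3·6^(m+1) + 2 = 6·(3·6^m + 2) - 10 = 6·h(m) - 10. The first term is divisible by 5 by the inductive hypothesis, and -10 is divisible by 5. Hence 5 | h(m+1).
Hence, by induction on n, the claim holds for every n ≥ 0.
Therefore the largest such d is 5.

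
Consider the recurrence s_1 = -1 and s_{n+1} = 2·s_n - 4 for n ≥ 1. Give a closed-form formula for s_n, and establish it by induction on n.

s_n = -5·2^(n - 1) + 4

Computing the first terms: s_1 = -1, s_2 = -6, s_3 = -16. This suggests s_n = -5·2^(n - 1) + 4.
When n = 1: the formula gives -1 = -1 = s_1.
Suppose the result is true for n = j, so s_j = -5·2^(j - 1) + 4.
Then s_{j+1} = 2·s_j - 4 = 2·(-5·2^(j - 1) + 4) - 4 = -5·2^j + 4 = -5·2^((j+1) - 1) + 4,
which is the claimed formula at n = j+1.
By the principle of mathematical induction, the result holds for all n ≥ 1.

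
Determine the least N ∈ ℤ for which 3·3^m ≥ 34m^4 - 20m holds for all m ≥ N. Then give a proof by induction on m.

At m = 10: 177147 < 339800, so the inequality fails and N ≥ 11. We prove 3·3^m ≥ 34m^4 - 20m for all m ≥ 11.
Base step (m = 11): 3·3^m = 531441 and 34m^4 - 20m = 497574, so 531441 ≥ 497574.
Suppose the result is true for m = r, so 3·3^r ≥ 34r^4 - 20r.
Then 3·3^(r + 1) = 3·(3·3^r) ≥ 3·(34r^4 - 20r).
Also, for r ≥ 11 we have 3·(34r^4 - 20r) ≥ 34(r+1)^4 - 20(r+1), since 3·(34r^4 - 20r) − (34(r+1)^4 - 20(r+1)) = 68r^4 - 136r^3 - 204r^2 - 176r - 14, which is nonnegative for all r ≥ 11.
Combining, 3·3^(r + 1) ≥ 34(r+1)^4 - 20(r+1).
Hence, by induction on m, the claim holds for every m ≥ 11.
Hence the smallest such N is 11.

N = 11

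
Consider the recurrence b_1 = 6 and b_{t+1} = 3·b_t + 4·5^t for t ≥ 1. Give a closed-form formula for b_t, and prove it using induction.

Computing the first terms: b_1 = 6, b_2 = 38, b_3 = 214. This suggests b_t = -4·3^(t - 1) + 2·5^t.
Base case (t = 1): the formula gives 6 = 6 = b_1.
Suppose the result is true for t = p, so b_p = -4·3^(p - 1) + 2·5^p.
Then b_{p+1} = 3·b_p + 4·5^p = 3·(-4·3^(p - 1) + 2·5^p) + 4·5^p = -4·3^p + 2·5^(p + 1) = -4·3^((p+1) - 1) + 2·5^(p+1),
which is the claimed formula at t = p+1.
This completes the induction.

b_t = -4·3^(t - 1) + 2·5^t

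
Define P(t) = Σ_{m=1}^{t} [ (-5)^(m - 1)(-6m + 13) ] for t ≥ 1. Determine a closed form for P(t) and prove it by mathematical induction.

P(t) = (-5)^t(t - 2) + 2

We claim P(t) = (-5)^t(t - 2) + 2 for all t ≥ 1.
Base step (t = 1): P(1) = 7, and the closed form gives 7. They agree.
Inductive step: suppose the statement holds for some m ≥ 1, so P(m) = (-5)^m(m - 2) + 2.
Then P(m+1) = P(m) + ((-5)^m(-6m + 7)) = ((-5)^m(m - 2) + 2) + ((-5)^m(-6m + 7)).
Simplifying, P(m+1) = (-5)^(m + 1)m - (-5)^(m + 1) + 2 = (-5)^(m+1)((m+1) - 2) + 2,
which is the closed form with t = m+1.
This completes the induction.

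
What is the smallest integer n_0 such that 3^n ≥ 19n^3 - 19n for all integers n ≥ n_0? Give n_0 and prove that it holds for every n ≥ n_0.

n_0 = 9

At n = 8: 6561 < 9576, so the inequality fails and n_0 ≥ 9. We prove 3^n ≥ 19n^3 - 19n for all n ≥ 9.
Base case (n = 9): 3^n = 19683 and 19n^3 - 19n = 13680, so 19683 ≥ 13680.
Suppose the result is true for n = j, so 3^j ≥ 19j^3 - 19j.
Then 3^(j + 1) = 3·(3^j) ≥ 3·(19j^3 - 19j).
Also, for j ≥ 9 we have 3·(19j^3 - 19j) ≥ 19(j+1)^3 - 19(j+1), since 3·(19j^3 - 19j) − (19(j+1)^3 - 19(j+1)) = 38j^3 - 57j^2 - 95j, which is nonnegative for all j ≥ 9.
Combining, 3^(j + 1) ≥ 19(j+1)^3 - 19(j+1).
Hence, by induction on n, the claim holds for every n ≥ 9.
Hence the smallest such n_0 is 9.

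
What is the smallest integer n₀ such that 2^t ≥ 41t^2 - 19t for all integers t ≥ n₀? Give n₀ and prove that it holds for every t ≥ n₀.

At t = 12: 4096 < 5676, so the inequality fails and n₀ ≥ 13. We prove 2^t ≥ 41t^2 - 19t for all t ≥ 13.
Base case (t = 13): 2^t = 8192 and 41t^2 - 19t = 6682, so 8192 ≥ 6682.
For the inductive step, assume it holds for an arbitrary i ≥ 13, so 2^i ≥ 41i^2 - 19i.
Then 2^(i + 1) = 2·(2^i) ≥ 2·(41i^2 - 19i).
Also, for i ≥ 13 we have 2·(41i^2 - 19i) ≥ 41(i+1)^2 - 19(i+1), since 2·(41i^2 - 19i) − (41(i+1)^2 - 19(i+1)) = 41i^2 - 101i - 22, which is nonnegative for all i ≥ 13.
Combining, 2^(i + 1) ≥ 41(i+1)^2 - 19(i+1).
By induction, the statement is established for all t ≥ 13.
Hence the smallest such n₀ is 13.

n₀ = 13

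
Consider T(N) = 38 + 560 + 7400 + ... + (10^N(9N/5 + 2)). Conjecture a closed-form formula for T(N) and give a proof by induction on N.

We claim T(N) = 2·10^N(N + 1) - 2 for all N ≥ 1.
For the base case N = 1: T(1) = 38, and the closed form gives 38. They agree.
Suppose the result is true for N = i, so T(i) = 2·10^i(i + 1) - 2.
Then T(i+1) = T(i) + (10^i(18i + 38)) = (2·10^i(i + 1) - 2) + (10^i(18i + 38)).
Simplifying, T(i+1) = 20·10^i·i + 40·10^i - 2 = 2·10^(i+1)((i+1) + 1) - 2,
which is the closed form with N = i+1.
Hence, by induction on N, the claim holds for every N ≥ 1.

T(N) = 2·10^N(N + 1) - 2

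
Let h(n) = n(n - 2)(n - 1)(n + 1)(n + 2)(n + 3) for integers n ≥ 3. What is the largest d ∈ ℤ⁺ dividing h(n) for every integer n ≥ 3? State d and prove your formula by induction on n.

Computing the first values: h(3) = 720 and h(4) = 5040; gcd(720, 5040) = 720, so d ≤ 720.
We prove 720 | n(n - 2)(n - 1)(n + 1)(n + 2)(n + 3) for all n ≥ 3 by induction on n.
Base step (n = 3): h(3) = 720 = 720·(1), so 720 | h(3).
Inductive step: assume the claim holds for n = m, i.e. 720 | h(m). Then
h(m+1) − h(m) = (m-1)·m·(m+1)·(m+2)·(m+3)·(m+4) − (m-2)·(m-1)·m·(m+1)·(m+2)·(m+3) = (m-1)·m·(m+1)·(m+2)·(m+3)·[(m+4) − (m-2)] = 6·(m-1)·m·(m+1)·(m+2)·(m+3). The product of 5 consecutive integers is divisible by (5)! = 120, so h(m+1) − h(m) is divisible by 6·120 = 720. By the inductive hypothesis 720 | h(m), hence 720 | h(m+1).
This completes the induction.
Therefore the largest such d is 720.

d = 720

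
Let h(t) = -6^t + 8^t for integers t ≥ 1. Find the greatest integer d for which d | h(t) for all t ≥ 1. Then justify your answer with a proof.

Computing the first values: h(1) = 2 and h(2) = 28; gcd(2, 28) = 2, so d ≤ 2.
We prove 2 | -6^t + 8^t for all t ≥ 1 by induction on t.
When t = 1: h(1) = 2 = 2·(1), so 2 | h(1).
For the inductive step, assume it holds for an arbitrary k ≥ 1, i.e. 2 | h(k). Then
8^{k+1} − 6^{k+1} = 8·8^k − 6·6^k = 8·(8^k − 6^k) + (2)·6^k. The first term is divisible by 2 by the inductive hypothesis, and the second term (2)·6^k is divisible by 2 since 2 | 2. Hence 2 | h(k+1).
By induction, the statement is established for all t ≥ 1.
Therefore the largest such d is 2.

d = 2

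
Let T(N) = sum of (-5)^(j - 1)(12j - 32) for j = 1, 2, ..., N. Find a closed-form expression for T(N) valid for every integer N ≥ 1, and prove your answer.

T(N) = (-5)^N(-2N + 5) - 5

We claim T(N) = (-5)^N(-2N + 5) - 5 for all N ≥ 1.
For the base case N = 1: T(1) = -20, and the closed form gives -20. They agree.
Inductive step: assume the claim holds for N = j, so T(j) = (-5)^j(-2j + 5) - 5.
Then T(j+1) = T(j) + ((-5)^j(12j - 20)) = ((-5)^j(-2j + 5) - 5) + ((-5)^j(12j - 20)).
Simplifying, T(j+1) = 10(-5)^j·j - 15(-5)^j - 5 = (-5)^(j+1)(-2(j+1) + 5) - 5,
which is the closed form with N = j+1.
By the principle of mathematical induction, the result holds for all N ≥ 1.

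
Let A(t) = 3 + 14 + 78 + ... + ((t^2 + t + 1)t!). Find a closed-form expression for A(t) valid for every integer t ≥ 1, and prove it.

We claim A(t) = (t + 1)(t + 1)! - 1 for all t ≥ 1.
Base case (t = 1): A(1) = 3, and the closed form gives 3. They agree.
Suppose the result is true for t = r, so A(r) = (r + 1)(r + 1)! - 1.
Then A(r+1) = A(r) + ((r^2 + 3r + 3)(r + 1)!) = ((r + 1)(r + 1)! - 1) + ((r^2 + 3r + 3)(r + 1)!).
Simplifying, A(r+1) = ((r+1) + 1)((r+1) + 1)! - 1,
which is the closed form with t = r+1.
By induction, the statement is established for all t ≥ 1.

A(t) = (t + 1)(t + 1)! - 1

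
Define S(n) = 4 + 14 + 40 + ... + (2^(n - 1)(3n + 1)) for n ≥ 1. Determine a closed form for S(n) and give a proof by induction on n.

We claim S(n) = 2^n(3n - 2) + 2 for all n ≥ 1.
Base step (n = 1): S(1) = 4, and the closed form gives 4. They agree.
Inductive step: suppose the statement holds for some j ≥ 1, so S(j) = 2^j(3j - 2) + 2.
Then S(j+1) = S(j) + (2^j(3j + 4)) = (2^j(3j - 2) + 2) + (2^j(3j + 4)).
Simplifying, S(j+1) = 6·2^j·j + 2·2^j + 2 = 2^(j+1)(3(j+1) - 2) + 2,
which is the closed form with n = j+1.
This completes the induction.

S(n) = 2^n(3n - 2) + 2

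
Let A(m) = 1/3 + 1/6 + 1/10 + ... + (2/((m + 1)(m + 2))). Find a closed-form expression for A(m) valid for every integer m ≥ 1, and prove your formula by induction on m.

A(m) = m/(m + 2)

We claim A(m) = m/(m + 2) for all m ≥ 1.
When m = 1: A(1) = 1/3, and the closed form gives 1/3. They agree.
Inductive step: assume the claim holds for m = r, so A(r) = r/(r + 2).
Then A(r+1) = A(r) + (2/((r + 2)(r + 3))) = (r/(r + 2)) + (2/((r + 2)(r + 3))).
Simplifying, A(r+1) = (r + 1)/(r + 3) = (r+1)/((r+1) + 2),
which is the closed form with m = r+1.
This completes the induction.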